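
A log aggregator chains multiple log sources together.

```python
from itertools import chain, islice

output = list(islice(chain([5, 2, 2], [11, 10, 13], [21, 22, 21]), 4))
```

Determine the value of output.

Step 1: chain([5, 2, 2], [11, 10, 13], [21, 22, 21]) = [5, 2, 2, 11, 10, 13, 21, 22, 21].
Step 2: islice takes first 4 elements: [5, 2, 2, 11].
Therefore output = [5, 2, 2, 11].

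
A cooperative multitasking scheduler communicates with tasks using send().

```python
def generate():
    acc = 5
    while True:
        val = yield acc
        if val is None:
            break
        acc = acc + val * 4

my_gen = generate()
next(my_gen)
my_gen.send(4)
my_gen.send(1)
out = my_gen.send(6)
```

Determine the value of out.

Step 1: next() -> yield acc=5.
Step 2: send(4) -> val=4, acc = 5 + 4*4 = 21, yield 21.
Step 3: send(1) -> val=1, acc = 21 + 1*4 = 25, yield 25.
Step 4: send(6) -> val=6, acc = 25 + 6*4 = 49, yield 49.
Therefore out = 49.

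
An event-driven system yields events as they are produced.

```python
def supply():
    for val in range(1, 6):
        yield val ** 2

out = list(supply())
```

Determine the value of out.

Step 1: For each val in range(1, 6), yield val**2:
  val=1: yield 1**2 = 1
  val=2: yield 2**2 = 4
  val=3: yield 3**2 = 9
  val=4: yield 4**2 = 16
  val=5: yield 5**2 = 25
Therefore out = [1, 4, 9, 16, 25].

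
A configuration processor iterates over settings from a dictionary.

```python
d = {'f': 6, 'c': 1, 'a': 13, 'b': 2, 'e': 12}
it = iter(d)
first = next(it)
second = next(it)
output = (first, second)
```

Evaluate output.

Step 1: iter(d) iterates over keys: ['f', 'c', 'a', 'b', 'e'].
Step 2: first = next(it) = 'f', second = next(it) = 'c'.
Therefore output = ('f', 'c').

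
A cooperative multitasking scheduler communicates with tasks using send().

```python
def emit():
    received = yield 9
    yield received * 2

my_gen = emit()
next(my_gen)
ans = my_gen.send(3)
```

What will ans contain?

Step 1: next(my_gen) advances to first yield, producing 9.
Step 2: send(3) resumes, received = 3.
Step 3: yield received * 2 = 3 * 2 = 6.
Therefore ans = 6.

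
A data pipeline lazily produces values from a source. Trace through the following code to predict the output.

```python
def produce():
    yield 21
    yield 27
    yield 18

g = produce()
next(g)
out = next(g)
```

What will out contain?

Step 1: produce() creates a generator.
Step 2: next(g) yields 21 (consumed and discarded).
Step 3: next(g) yields 27, assigned to out.
Therefore out = 27.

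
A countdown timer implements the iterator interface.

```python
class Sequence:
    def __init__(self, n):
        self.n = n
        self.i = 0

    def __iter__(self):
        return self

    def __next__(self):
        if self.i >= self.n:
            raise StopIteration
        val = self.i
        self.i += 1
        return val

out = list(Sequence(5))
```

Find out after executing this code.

Step 1: Sequence(5) creates an iterator counting 0 to 4.
Step 2: list() consumes all values: [0, 1, 2, 3, 4].
Therefore out = [0, 1, 2, 3, 4].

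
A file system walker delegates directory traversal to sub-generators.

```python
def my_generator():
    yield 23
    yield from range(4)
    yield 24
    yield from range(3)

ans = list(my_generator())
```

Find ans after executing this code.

Step 1: Trace yields in order:
  yield 23
  yield 0
  yield 1
  yield 2
  yield 3
  yield 24
  yield 0
  yield 1
  yield 2
Therefore ans = [23, 0, 1, 2, 3, 24, 0, 1, 2].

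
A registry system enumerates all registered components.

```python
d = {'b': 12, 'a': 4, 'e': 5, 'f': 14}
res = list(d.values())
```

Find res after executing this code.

Step 1: d.values() returns the dictionary values in insertion order.
Therefore res = [12, 4, 5, 14].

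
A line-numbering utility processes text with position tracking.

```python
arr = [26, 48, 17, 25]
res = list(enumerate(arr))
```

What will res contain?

Step 1: enumerate pairs each element with its index:
  (0, 26)
  (1, 48)
  (2, 17)
  (3, 25)
Therefore res = [(0, 26), (1, 48), (2, 17), (3, 25)].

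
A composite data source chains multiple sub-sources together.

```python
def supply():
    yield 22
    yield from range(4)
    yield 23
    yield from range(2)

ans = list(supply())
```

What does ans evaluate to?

Step 1: Trace yields in order:
  yield 22
  yield 0
  yield 1
  yield 2
  yield 3
  yield 23
  yield 0
  yield 1
Therefore ans = [22, 0, 1, 2, 3, 23, 0, 1].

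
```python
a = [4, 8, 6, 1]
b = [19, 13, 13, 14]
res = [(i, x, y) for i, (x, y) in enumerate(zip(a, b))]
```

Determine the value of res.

Step 1: enumerate(zip(a, b)) gives index with paired elements:
  i=0: (4, 19)
  i=1: (8, 13)
  i=2: (6, 13)
  i=3: (1, 14)
Therefore res = [(0, 4, 19), (1, 8, 13), (2, 6, 13), (3, 1, 14)].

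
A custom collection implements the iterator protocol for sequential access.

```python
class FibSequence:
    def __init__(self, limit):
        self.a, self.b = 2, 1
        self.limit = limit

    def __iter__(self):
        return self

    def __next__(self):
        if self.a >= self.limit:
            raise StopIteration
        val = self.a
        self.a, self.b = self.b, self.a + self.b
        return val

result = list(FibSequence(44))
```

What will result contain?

Step 1: Fibonacci-like sequence (a=2, b=1) until >= 44:
  Yield 2, then a,b = 1,3
  Yield 1, then a,b = 3,4
  Yield 3, then a,b = 4,7
  Yield 4, then a,b = 7,11
  Yield 7, then a,b = 11,18
  Yield 11, then a,b = 18,29
  Yield 18, then a,b = 29,47
  Yield 29, then a,b = 47,76
Step 2: 47 >= 44, stop.
Therefore result = [2, 1, 3, 4, 7, 11, 18, 29].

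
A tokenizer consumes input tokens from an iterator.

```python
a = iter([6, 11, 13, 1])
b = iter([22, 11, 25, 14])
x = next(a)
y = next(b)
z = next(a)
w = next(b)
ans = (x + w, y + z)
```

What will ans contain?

Step 1: a iterates [6, 11, 13, 1], b iterates [22, 11, 25, 14].
Step 2: x = next(a) = 6, y = next(b) = 22.
Step 3: z = next(a) = 11, w = next(b) = 11.
Step 4: ans = (6 + 11, 22 + 11) = (17, 33).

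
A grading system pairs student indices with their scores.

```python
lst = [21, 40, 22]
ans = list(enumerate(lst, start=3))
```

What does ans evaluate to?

Step 1: enumerate with start=3:
  (3, 21)
  (4, 40)
  (5, 22)
Therefore ans = [(3, 21), (4, 40), (5, 22)].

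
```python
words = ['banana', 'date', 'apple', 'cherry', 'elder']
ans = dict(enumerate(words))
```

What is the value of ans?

Step 1: enumerate pairs indices with words:
  0 -> 'banana'
  1 -> 'date'
  2 -> 'apple'
  3 -> 'cherry'
  4 -> 'elder'
Therefore ans = {0: 'banana', 1: 'date', 2: 'apple', 3: 'cherry', 4: 'elder'}.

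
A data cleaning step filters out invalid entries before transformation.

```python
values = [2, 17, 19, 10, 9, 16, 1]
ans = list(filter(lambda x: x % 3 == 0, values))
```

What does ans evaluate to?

Step 1: Filter elements divisible by 3:
  2 % 3 = 2: removed
  17 % 3 = 2: removed
  19 % 3 = 1: removed
  10 % 3 = 1: removed
  9 % 3 = 0: kept
  16 % 3 = 1: removed
  1 % 3 = 1: removed
Therefore ans = [9].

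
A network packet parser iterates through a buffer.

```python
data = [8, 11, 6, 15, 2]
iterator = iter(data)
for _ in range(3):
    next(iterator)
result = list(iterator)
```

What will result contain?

Step 1: Create iterator over [8, 11, 6, 15, 2].
Step 2: Advance 3 positions (consuming [8, 11, 6]).
Step 3: list() collects remaining elements: [15, 2].
Therefore result = [15, 2].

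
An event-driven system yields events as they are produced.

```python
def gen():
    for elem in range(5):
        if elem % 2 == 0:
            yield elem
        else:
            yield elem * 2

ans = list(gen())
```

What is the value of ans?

Step 1: For each elem in range(5), yield elem if even, else elem*2:
  elem=0 (even): yield 0
  elem=1 (odd): yield 1*2 = 2
  elem=2 (even): yield 2
  elem=3 (odd): yield 3*2 = 6
  elem=4 (even): yield 4
Therefore ans = [0, 2, 2, 6, 4].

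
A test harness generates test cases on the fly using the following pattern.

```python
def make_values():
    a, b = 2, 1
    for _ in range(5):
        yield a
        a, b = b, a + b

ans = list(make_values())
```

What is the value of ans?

Step 1: Fibonacci-like sequence starting with a=2, b=1:
  Iteration 1: yield a=2, then a,b = 1,3
  Iteration 2: yield a=1, then a,b = 3,4
  Iteration 3: yield a=3, then a,b = 4,7
  Iteration 4: yield a=4, then a,b = 7,11
  Iteration 5: yield a=7, then a,b = 11,18
Therefore ans = [2, 1, 3, 4, 7].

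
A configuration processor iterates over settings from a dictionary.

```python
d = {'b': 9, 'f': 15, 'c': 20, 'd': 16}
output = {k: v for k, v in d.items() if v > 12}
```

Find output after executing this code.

Step 1: Filter items where value > 12:
  'b': 9 <= 12: removed
  'f': 15 > 12: kept
  'c': 20 > 12: kept
  'd': 16 > 12: kept
Therefore output = {'f': 15, 'c': 20, 'd': 16}.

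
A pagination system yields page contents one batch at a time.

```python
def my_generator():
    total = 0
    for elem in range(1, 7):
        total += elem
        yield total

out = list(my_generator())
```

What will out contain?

Step 1: Generator accumulates running sum:
  elem=1: total = 1, yield 1
  elem=2: total = 3, yield 3
  elem=3: total = 6, yield 6
  elem=4: total = 10, yield 10
  elem=5: total = 15, yield 15
  elem=6: total = 21, yield 21
Therefore out = [1, 3, 6, 10, 15, 21].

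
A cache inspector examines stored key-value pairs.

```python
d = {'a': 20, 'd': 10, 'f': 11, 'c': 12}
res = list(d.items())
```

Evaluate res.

Step 1: d.items() returns (key, value) pairs in insertion order.
Therefore res = [('a', 20), ('d', 10), ('f', 11), ('c', 12)].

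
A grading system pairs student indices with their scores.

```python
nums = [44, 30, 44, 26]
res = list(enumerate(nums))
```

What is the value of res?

Step 1: enumerate pairs each element with its index:
  (0, 44)
  (1, 30)
  (2, 44)
  (3, 26)
Therefore res = [(0, 44), (1, 30), (2, 44), (3, 26)].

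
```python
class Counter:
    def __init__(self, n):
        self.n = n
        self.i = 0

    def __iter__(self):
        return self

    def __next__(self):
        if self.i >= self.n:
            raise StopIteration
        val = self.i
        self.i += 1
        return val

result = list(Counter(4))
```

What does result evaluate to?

Step 1: Counter(4) creates an iterator counting 0 to 3.
Step 2: list() consumes all values: [0, 1, 2, 3].
Therefore result = [0, 1, 2, 3].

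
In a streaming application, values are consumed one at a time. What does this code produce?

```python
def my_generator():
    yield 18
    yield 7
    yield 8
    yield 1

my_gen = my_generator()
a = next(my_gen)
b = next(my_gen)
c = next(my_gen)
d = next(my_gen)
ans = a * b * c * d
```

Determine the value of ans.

Step 1: Create generator and consume all values:
  a = next(my_gen) = 18
  b = next(my_gen) = 7
  c = next(my_gen) = 8
  d = next(my_gen) = 1
Step 2: ans = 18 * 7 * 8 * 1 = 1008.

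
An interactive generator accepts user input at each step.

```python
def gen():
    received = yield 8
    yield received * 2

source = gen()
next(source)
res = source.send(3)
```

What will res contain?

Step 1: next(source) advances to first yield, producing 8.
Step 2: send(3) resumes, received = 3.
Step 3: yield received * 2 = 3 * 2 = 6.
Therefore res = 6.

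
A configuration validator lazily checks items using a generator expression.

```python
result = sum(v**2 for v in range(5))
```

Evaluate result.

Step 1: Compute v**2 for each v in range(5):
  v=0: 0**2 = 0
  v=1: 1**2 = 1
  v=2: 2**2 = 4
  v=3: 3**2 = 9
  v=4: 4**2 = 16
Step 2: sum = 0 + 1 + 4 + 9 + 16 = 30.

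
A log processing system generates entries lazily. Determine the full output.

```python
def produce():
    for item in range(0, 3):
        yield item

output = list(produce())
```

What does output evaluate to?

Step 1: The generator yields each value from range(0, 3).
Step 2: list() consumes all yields: [0, 1, 2].
Therefore output = [0, 1, 2].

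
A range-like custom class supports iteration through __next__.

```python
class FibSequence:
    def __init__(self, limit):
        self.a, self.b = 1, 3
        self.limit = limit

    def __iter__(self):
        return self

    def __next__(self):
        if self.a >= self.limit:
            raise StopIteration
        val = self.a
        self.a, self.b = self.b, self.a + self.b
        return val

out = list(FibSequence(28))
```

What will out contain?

Step 1: Fibonacci-like sequence (a=1, b=3) until >= 28:
  Yield 1, then a,b = 3,4
  Yield 3, then a,b = 4,7
  Yield 4, then a,b = 7,11
  Yield 7, then a,b = 11,18
  Yield 11, then a,b = 18,29
  Yield 18, then a,b = 29,47
Step 2: 29 >= 28, stop.
Therefore out = [1, 3, 4, 7, 11, 18].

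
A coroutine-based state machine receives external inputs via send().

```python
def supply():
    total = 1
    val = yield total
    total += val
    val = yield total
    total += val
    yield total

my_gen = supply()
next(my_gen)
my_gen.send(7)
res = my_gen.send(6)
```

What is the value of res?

Step 1: next() -> yield total=1.
Step 2: send(7) -> val=7, total = 1+7 = 8, yield 8.
Step 3: send(6) -> val=6, total = 8+6 = 14, yield 14.
Therefore res = 14.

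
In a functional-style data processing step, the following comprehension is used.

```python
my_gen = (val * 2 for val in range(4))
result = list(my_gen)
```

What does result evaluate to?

Step 1: For each val in range(4), compute val*2:
  val=0: 0*2 = 0
  val=1: 1*2 = 2
  val=2: 2*2 = 4
  val=3: 3*2 = 6
Therefore result = [0, 2, 4, 6].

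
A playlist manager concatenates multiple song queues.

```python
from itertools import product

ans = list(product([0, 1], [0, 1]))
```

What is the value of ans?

Step 1: product([0, 1], [0, 1]) gives all pairs:
  (0, 0)
  (0, 1)
  (1, 0)
  (1, 1)
Therefore ans = [(0, 0), (0, 1), (1, 0), (1, 1)].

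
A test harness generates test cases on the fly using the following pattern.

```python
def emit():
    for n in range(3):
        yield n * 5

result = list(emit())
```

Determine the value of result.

Step 1: For each n in range(3), yield n * 5:
  n=0: yield 0 * 5 = 0
  n=1: yield 1 * 5 = 5
  n=2: yield 2 * 5 = 10
Therefore result = [0, 5, 10].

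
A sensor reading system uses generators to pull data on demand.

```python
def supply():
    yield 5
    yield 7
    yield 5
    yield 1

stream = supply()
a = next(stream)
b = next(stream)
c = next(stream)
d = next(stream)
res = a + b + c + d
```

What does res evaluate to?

Step 1: Create generator and consume all values:
  a = next(stream) = 5
  b = next(stream) = 7
  c = next(stream) = 5
  d = next(stream) = 1
Step 2: res = 5 + 7 + 5 + 1 = 18.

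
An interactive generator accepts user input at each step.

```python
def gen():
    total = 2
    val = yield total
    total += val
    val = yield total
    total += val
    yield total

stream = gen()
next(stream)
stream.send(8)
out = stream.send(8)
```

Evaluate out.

Step 1: next() -> yield total=2.
Step 2: send(8) -> val=8, total = 2+8 = 10, yield 10.
Step 3: send(8) -> val=8, total = 10+8 = 18, yield 18.
Therefore out = 18.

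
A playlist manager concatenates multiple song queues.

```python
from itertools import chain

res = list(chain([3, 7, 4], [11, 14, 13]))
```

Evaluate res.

Step 1: chain() concatenates iterables: [3, 7, 4] + [11, 14, 13].
Therefore res = [3, 7, 4, 11, 14, 13].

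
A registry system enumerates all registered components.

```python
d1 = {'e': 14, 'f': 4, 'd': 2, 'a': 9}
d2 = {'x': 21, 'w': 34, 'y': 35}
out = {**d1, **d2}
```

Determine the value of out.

Step 1: Merge d1 and d2 (d2 values override on key conflicts).
Step 2: d1 has keys ['e', 'f', 'd', 'a'], d2 has keys ['x', 'w', 'y'].
Therefore out = {'e': 14, 'f': 4, 'd': 2, 'a': 9, 'x': 21, 'w': 34, 'y': 35}.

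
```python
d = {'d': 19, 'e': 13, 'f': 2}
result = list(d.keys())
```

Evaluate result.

Step 1: d.keys() returns the dictionary keys in insertion order.
Therefore result = ['d', 'e', 'f'].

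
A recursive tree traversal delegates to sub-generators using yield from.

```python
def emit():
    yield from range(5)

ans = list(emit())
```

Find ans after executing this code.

Step 1: yield from delegates to the iterable, yielding each element.
Step 2: Collected values: [0, 1, 2, 3, 4].
Therefore ans = [0, 1, 2, 3, 4].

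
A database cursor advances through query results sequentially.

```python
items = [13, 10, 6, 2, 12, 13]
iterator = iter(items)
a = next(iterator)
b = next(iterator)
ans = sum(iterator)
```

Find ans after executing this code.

Step 1: Create iterator over [13, 10, 6, 2, 12, 13].
Step 2: a = next() = 13, b = next() = 10.
Step 3: sum() of remaining [6, 2, 12, 13] = 33.
Therefore ans = 33.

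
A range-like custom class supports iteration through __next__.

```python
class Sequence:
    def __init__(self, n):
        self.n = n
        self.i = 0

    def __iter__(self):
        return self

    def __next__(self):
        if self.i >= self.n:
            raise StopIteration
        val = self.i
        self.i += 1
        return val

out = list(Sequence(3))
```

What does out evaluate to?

Step 1: Sequence(3) creates an iterator counting 0 to 2.
Step 2: list() consumes all values: [0, 1, 2].
Therefore out = [0, 1, 2].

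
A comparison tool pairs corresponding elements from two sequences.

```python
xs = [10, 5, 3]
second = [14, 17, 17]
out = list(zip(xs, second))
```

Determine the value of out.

Step 1: zip pairs elements at same index:
  Index 0: (10, 14)
  Index 1: (5, 17)
  Index 2: (3, 17)
Therefore out = [(10, 14), (5, 17), (3, 17)].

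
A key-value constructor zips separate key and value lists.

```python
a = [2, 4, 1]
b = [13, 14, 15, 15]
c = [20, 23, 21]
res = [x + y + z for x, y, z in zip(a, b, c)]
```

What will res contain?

Step 1: zip three lists (truncates to shortest, len=3):
  2 + 13 + 20 = 35
  4 + 14 + 23 = 41
  1 + 15 + 21 = 37
Therefore res = [35, 41, 37].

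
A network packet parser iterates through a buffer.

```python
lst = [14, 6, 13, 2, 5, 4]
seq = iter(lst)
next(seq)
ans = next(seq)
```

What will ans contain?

Step 1: Create iterator over [14, 6, 13, 2, 5, 4].
Step 2: next() consumes 14.
Step 3: next() returns 6.
Therefore ans = 6.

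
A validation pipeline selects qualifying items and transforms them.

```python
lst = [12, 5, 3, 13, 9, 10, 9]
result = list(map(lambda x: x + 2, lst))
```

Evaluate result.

Step 1: Apply lambda x: x + 2 to each element:
  12 -> 14
  5 -> 7
  3 -> 5
  13 -> 15
  9 -> 11
  10 -> 12
  9 -> 11
Therefore result = [14, 7, 5, 15, 11, 12, 11].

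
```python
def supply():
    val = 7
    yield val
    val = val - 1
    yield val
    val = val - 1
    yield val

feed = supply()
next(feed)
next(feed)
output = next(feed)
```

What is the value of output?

Step 1: Trace through generator execution:
  Yield 1: val starts at 7, yield 7
  Yield 2: val = 7 - 1 = 6, yield 6
  Yield 3: val = 6 - 1 = 5, yield 5
Step 2: First next() gets 7, second next() gets the second value, third next() yields 5.
Therefore output = 5.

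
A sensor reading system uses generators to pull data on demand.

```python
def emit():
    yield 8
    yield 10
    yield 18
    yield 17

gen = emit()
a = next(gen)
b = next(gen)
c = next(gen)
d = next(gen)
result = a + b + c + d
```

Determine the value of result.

Step 1: Create generator and consume all values:
  a = next(gen) = 8
  b = next(gen) = 10
  c = next(gen) = 18
  d = next(gen) = 17
Step 2: result = 8 + 10 + 18 + 17 = 53.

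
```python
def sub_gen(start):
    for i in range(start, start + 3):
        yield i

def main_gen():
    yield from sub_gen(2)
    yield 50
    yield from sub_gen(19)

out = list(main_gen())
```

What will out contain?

Step 1: main_gen() delegates to sub_gen(2):
  yield 2
  yield 3
  yield 4
Step 2: yield 50
Step 3: Delegates to sub_gen(19):
  yield 19
  yield 20
  yield 21
Therefore out = [2, 3, 4, 50, 19, 20, 21].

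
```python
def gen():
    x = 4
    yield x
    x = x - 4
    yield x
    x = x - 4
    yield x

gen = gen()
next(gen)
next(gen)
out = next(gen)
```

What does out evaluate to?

Step 1: Trace through generator execution:
  Yield 1: x starts at 4, yield 4
  Yield 2: x = 4 - 4 = 0, yield 0
  Yield 3: x = 0 - 4 = -4, yield -4
Step 2: First next() gets 4, second next() gets the second value, third next() yields -4.
Therefore out = -4.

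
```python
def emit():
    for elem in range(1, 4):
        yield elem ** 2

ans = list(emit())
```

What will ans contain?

Step 1: For each elem in range(1, 4), yield elem**2:
  elem=1: yield 1**2 = 1
  elem=2: yield 2**2 = 4
  elem=3: yield 3**2 = 9
Therefore ans = [1, 4, 9].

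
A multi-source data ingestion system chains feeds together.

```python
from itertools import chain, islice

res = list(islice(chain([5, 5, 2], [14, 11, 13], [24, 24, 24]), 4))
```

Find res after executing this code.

Step 1: chain([5, 5, 2], [14, 11, 13], [24, 24, 24]) = [5, 5, 2, 14, 11, 13, 24, 24, 24].
Step 2: islice takes first 4 elements: [5, 5, 2, 14].
Therefore res = [5, 5, 2, 14].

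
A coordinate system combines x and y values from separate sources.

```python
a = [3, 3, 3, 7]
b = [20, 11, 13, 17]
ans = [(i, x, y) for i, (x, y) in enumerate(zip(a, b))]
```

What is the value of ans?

Step 1: enumerate(zip(a, b)) gives index with paired elements:
  i=0: (3, 20)
  i=1: (3, 11)
  i=2: (3, 13)
  i=3: (7, 17)
Therefore ans = [(0, 3, 20), (1, 3, 11), (2, 3, 13), (3, 7, 17)].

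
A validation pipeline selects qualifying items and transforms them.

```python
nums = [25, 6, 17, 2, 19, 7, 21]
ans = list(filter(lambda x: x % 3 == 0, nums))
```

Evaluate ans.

Step 1: Filter elements divisible by 3:
  25 % 3 = 1: removed
  6 % 3 = 0: kept
  17 % 3 = 2: removed
  2 % 3 = 2: removed
  19 % 3 = 1: removed
  7 % 3 = 1: removed
  21 % 3 = 0: kept
Therefore ans = [6, 21].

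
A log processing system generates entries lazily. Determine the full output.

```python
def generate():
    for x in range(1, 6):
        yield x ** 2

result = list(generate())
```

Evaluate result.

Step 1: For each x in range(1, 6), yield x**2:
  x=1: yield 1**2 = 1
  x=2: yield 2**2 = 4
  x=3: yield 3**2 = 9
  x=4: yield 4**2 = 16
  x=5: yield 5**2 = 25
Therefore result = [1, 4, 9, 16, 25].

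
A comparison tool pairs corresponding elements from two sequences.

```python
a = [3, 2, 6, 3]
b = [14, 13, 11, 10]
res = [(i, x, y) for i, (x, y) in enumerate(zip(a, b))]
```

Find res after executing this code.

Step 1: enumerate(zip(a, b)) gives index with paired elements:
  i=0: (3, 14)
  i=1: (2, 13)
  i=2: (6, 11)
  i=3: (3, 10)
Therefore res = [(0, 3, 14), (1, 2, 13), (2, 6, 11), (3, 3, 10)].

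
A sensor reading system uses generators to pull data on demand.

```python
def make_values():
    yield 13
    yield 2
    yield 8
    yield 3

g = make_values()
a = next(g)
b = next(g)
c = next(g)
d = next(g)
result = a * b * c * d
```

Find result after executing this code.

Step 1: Create generator and consume all values:
  a = next(g) = 13
  b = next(g) = 2
  c = next(g) = 8
  d = next(g) = 3
Step 2: result = 13 * 2 * 8 * 3 = 624.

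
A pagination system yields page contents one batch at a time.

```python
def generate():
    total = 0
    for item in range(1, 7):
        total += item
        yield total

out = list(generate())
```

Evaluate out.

Step 1: Generator accumulates running sum:
  item=1: total = 1, yield 1
  item=2: total = 3, yield 3
  item=3: total = 6, yield 6
  item=4: total = 10, yield 10
  item=5: total = 15, yield 15
  item=6: total = 21, yield 21
Therefore out = [1, 3, 6, 10, 15, 21].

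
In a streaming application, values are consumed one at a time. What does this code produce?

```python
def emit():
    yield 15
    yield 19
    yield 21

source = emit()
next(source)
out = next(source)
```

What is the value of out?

Step 1: emit() creates a generator.
Step 2: next(source) yields 15 (consumed and discarded).
Step 3: next(source) yields 19, assigned to out.
Therefore out = 19.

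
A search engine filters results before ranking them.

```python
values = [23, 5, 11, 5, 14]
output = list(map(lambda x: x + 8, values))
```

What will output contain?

Step 1: Apply lambda x: x + 8 to each element:
  23 -> 31
  5 -> 13
  11 -> 19
  5 -> 13
  14 -> 22
Therefore output = [31, 13, 19, 13, 22].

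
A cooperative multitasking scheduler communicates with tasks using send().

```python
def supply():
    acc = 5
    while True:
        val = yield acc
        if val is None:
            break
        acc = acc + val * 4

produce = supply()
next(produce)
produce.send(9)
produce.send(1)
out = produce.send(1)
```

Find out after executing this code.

Step 1: next() -> yield acc=5.
Step 2: send(9) -> val=9, acc = 5 + 9*4 = 41, yield 41.
Step 3: send(1) -> val=1, acc = 41 + 1*4 = 45, yield 45.
Step 4: send(1) -> val=1, acc = 45 + 1*4 = 49, yield 49.
Therefore out = 49.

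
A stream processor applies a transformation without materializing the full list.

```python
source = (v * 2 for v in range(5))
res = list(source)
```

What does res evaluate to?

Step 1: For each v in range(5), compute v*2:
  v=0: 0*2 = 0
  v=1: 1*2 = 2
  v=2: 2*2 = 4
  v=3: 3*2 = 6
  v=4: 4*2 = 8
Therefore res = [0, 2, 4, 6, 8].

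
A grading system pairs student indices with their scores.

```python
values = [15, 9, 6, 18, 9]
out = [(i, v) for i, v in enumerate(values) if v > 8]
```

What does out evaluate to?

Step 1: Filter enumerate([15, 9, 6, 18, 9]) keeping v > 8:
  (0, 15): 15 > 8, included
  (1, 9): 9 > 8, included
  (2, 6): 6 <= 8, excluded
  (3, 18): 18 > 8, included
  (4, 9): 9 > 8, included
Therefore out = [(0, 15), (1, 9), (3, 18), (4, 9)].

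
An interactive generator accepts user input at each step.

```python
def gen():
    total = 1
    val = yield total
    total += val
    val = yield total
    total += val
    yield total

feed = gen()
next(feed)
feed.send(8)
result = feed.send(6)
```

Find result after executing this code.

Step 1: next() -> yield total=1.
Step 2: send(8) -> val=8, total = 1+8 = 9, yield 9.
Step 3: send(6) -> val=6, total = 9+6 = 15, yield 15.
Therefore result = 15.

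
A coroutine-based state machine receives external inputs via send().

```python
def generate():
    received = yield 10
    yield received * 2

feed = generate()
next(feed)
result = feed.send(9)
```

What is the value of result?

Step 1: next(feed) advances to first yield, producing 10.
Step 2: send(9) resumes, received = 9.
Step 3: yield received * 2 = 9 * 2 = 18.
Therefore result = 18.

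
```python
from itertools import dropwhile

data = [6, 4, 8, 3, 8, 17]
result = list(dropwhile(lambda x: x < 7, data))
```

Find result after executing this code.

Step 1: dropwhile drops elements while < 7:
  6 < 7: dropped
  4 < 7: dropped
  8: kept (dropping stopped)
Step 2: Remaining elements kept regardless of condition.
Therefore result = [8, 3, 8, 17].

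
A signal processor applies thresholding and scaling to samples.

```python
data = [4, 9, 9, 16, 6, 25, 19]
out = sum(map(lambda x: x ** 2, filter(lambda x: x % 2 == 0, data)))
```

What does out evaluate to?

Step 1: Filter even numbers from [4, 9, 9, 16, 6, 25, 19]: [4, 16, 6]
Step 2: Square each: [16, 256, 36]
Step 3: Sum = 308.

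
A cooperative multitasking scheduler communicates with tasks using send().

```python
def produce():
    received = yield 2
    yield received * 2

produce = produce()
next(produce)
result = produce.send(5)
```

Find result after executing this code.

Step 1: next(produce) advances to first yield, producing 2.
Step 2: send(5) resumes, received = 5.
Step 3: yield received * 2 = 5 * 2 = 10.
Therefore result = 10.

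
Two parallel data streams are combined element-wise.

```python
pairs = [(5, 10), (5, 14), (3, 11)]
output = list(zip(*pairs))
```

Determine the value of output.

Step 1: zip(*pairs) transposes: unzips [(5, 10), (5, 14), (3, 11)] into separate sequences.
Step 2: First elements: (5, 5, 3), second elements: (10, 14, 11).
Therefore output = [(5, 5, 3), (10, 14, 11)].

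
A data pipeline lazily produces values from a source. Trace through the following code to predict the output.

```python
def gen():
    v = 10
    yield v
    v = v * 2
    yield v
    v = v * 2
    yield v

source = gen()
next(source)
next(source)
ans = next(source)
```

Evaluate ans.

Step 1: Trace through generator execution:
  Yield 1: v starts at 10, yield 10
  Yield 2: v = 10 * 2 = 20, yield 20
  Yield 3: v = 20 * 2 = 40, yield 40
Step 2: First next() gets 10, second next() gets the second value, third next() yields 40.
Therefore ans = 40.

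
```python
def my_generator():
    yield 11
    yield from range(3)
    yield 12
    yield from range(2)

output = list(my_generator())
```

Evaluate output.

Step 1: Trace yields in order:
  yield 11
  yield 0
  yield 1
  yield 2
  yield 12
  yield 0
  yield 1
Therefore output = [11, 0, 1, 2, 12, 0, 1].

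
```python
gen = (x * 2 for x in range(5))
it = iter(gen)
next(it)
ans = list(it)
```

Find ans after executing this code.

Step 1: Generator produces [0, 2, 4, 6, 8].
Step 2: next(it) consumes first element (0).
Step 3: list(it) collects remaining: [2, 4, 6, 8].
Therefore ans = [2, 4, 6, 8].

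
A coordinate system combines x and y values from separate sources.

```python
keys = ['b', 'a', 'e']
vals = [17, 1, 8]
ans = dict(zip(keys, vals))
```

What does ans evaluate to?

Step 1: zip pairs keys with values:
  'b' -> 17
  'a' -> 1
  'e' -> 8
Therefore ans = {'b': 17, 'a': 1, 'e': 8}.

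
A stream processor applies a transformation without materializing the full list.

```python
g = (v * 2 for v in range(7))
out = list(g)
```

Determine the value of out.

Step 1: For each v in range(7), compute v*2:
  v=0: 0*2 = 0
  v=1: 1*2 = 2
  v=2: 2*2 = 4
  v=3: 3*2 = 6
  v=4: 4*2 = 8
  v=5: 5*2 = 10
  v=6: 6*2 = 12
Therefore out = [0, 2, 4, 6, 8, 10, 12].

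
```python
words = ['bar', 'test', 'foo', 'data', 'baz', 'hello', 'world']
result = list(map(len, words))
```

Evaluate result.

Step 1: Map len() to each word:
  'bar' -> 3
  'test' -> 4
  'foo' -> 3
  'data' -> 4
  'baz' -> 3
  'hello' -> 5
  'world' -> 5
Therefore result = [3, 4, 3, 4, 3, 5, 5].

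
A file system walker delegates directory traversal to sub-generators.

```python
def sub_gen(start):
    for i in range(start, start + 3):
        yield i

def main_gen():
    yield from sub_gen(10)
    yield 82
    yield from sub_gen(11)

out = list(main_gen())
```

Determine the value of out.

Step 1: main_gen() delegates to sub_gen(10):
  yield 10
  yield 11
  yield 12
Step 2: yield 82
Step 3: Delegates to sub_gen(11):
  yield 11
  yield 12
  yield 13
Therefore out = [10, 11, 12, 82, 11, 12, 13].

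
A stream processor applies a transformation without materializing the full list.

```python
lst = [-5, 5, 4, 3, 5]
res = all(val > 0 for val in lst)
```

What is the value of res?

Step 1: Check val > 0 for each element in [-5, 5, 4, 3, 5]:
  -5 > 0: False
  5 > 0: True
  4 > 0: True
  3 > 0: True
  5 > 0: True
Step 2: all() returns False.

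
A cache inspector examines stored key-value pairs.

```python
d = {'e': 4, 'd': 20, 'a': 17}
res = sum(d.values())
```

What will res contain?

Step 1: d.values() = [4, 20, 17].
Step 2: sum = 41.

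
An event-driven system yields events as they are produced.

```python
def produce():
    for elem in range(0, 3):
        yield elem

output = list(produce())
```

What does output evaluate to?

Step 1: The generator yields each value from range(0, 3).
Step 2: list() consumes all yields: [0, 1, 2].
Therefore output = [0, 1, 2].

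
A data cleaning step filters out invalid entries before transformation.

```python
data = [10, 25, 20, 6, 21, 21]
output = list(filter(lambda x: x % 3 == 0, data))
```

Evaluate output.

Step 1: Filter elements divisible by 3:
  10 % 3 = 1: removed
  25 % 3 = 1: removed
  20 % 3 = 2: removed
  6 % 3 = 0: kept
  21 % 3 = 0: kept
  21 % 3 = 0: kept
Therefore output = [6, 21, 21].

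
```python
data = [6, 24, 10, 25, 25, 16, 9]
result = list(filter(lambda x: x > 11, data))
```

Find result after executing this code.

Step 1: Filter elements > 11:
  6: removed
  24: kept
  10: removed
  25: kept
  25: kept
  16: kept
  9: removed
Therefore result = [24, 25, 25, 16].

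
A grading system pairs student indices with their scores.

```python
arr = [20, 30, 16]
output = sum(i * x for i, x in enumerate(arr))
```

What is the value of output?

Step 1: Compute i * x for each (i, x) in enumerate([20, 30, 16]):
  i=0, x=20: 0*20 = 0
  i=1, x=30: 1*30 = 30
  i=2, x=16: 2*16 = 32
Step 2: sum = 0 + 30 + 32 = 62.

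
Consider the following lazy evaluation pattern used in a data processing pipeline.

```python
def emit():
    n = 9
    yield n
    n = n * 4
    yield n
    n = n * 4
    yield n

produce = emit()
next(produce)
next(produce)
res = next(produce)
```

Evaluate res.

Step 1: Trace through generator execution:
  Yield 1: n starts at 9, yield 9
  Yield 2: n = 9 * 4 = 36, yield 36
  Yield 3: n = 36 * 4 = 144, yield 144
Step 2: First next() gets 9, second next() gets the second value, third next() yields 144.
Therefore res = 144.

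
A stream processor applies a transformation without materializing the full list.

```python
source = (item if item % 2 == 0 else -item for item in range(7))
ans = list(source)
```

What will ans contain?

Step 1: For each item in range(7), yield item if even, else -item:
  item=0: even, yield 0
  item=1: odd, yield -1
  item=2: even, yield 2
  item=3: odd, yield -3
  item=4: even, yield 4
  item=5: odd, yield -5
  item=6: even, yield 6
Therefore ans = [0, -1, 2, -3, 4, -5, 6].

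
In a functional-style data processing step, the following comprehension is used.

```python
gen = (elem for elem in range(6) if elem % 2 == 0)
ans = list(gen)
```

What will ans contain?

Step 1: Filter range(6) keeping only even values:
  elem=0: even, included
  elem=1: odd, excluded
  elem=2: even, included
  elem=3: odd, excluded
  elem=4: even, included
  elem=5: odd, excluded
Therefore ans = [0, 2, 4].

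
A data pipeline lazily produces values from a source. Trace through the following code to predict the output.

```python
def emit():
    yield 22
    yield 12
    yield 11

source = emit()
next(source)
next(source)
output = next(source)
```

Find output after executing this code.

Step 1: emit() creates a generator.
Step 2: next(source) yields 22 (consumed and discarded).
Step 3: next(source) yields 12 (consumed and discarded).
Step 4: next(source) yields 11, assigned to output.
Therefore output = 11.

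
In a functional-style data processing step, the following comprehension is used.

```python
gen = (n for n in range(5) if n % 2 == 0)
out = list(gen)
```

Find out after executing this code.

Step 1: Filter range(5) keeping only even values:
  n=0: even, included
  n=1: odd, excluded
  n=2: even, included
  n=3: odd, excluded
  n=4: even, included
Therefore out = [0, 2, 4].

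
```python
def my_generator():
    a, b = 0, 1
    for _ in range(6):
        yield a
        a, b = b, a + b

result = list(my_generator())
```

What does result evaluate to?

Step 1: Fibonacci-like sequence starting with a=0, b=1:
  Iteration 1: yield a=0, then a,b = 1,1
  Iteration 2: yield a=1, then a,b = 1,2
  Iteration 3: yield a=1, then a,b = 2,3
  Iteration 4: yield a=2, then a,b = 3,5
  Iteration 5: yield a=3, then a,b = 5,8
  Iteration 6: yield a=5, then a,b = 8,13
Therefore result = [0, 1, 1, 2, 3, 5].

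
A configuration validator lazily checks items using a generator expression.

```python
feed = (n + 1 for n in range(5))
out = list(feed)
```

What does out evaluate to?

Step 1: For each n in range(5), compute n+1:
  n=0: 0+1 = 1
  n=1: 1+1 = 2
  n=2: 2+1 = 3
  n=3: 3+1 = 4
  n=4: 4+1 = 5
Therefore out = [1, 2, 3, 4, 5].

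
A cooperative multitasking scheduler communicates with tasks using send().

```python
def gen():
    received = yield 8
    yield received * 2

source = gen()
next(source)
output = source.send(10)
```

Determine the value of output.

Step 1: next(source) advances to first yield, producing 8.
Step 2: send(10) resumes, received = 10.
Step 3: yield received * 2 = 10 * 2 = 20.
Therefore output = 20.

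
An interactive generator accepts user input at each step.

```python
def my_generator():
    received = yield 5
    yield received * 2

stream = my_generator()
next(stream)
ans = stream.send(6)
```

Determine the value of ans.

Step 1: next(stream) advances to first yield, producing 5.
Step 2: send(6) resumes, received = 6.
Step 3: yield received * 2 = 6 * 2 = 12.
Therefore ans = 12.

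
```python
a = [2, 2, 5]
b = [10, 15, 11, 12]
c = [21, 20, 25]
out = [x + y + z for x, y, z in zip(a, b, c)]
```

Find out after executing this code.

Step 1: zip three lists (truncates to shortest, len=3):
  2 + 10 + 21 = 33
  2 + 15 + 20 = 37
  5 + 11 + 25 = 41
Therefore out = [33, 37, 41].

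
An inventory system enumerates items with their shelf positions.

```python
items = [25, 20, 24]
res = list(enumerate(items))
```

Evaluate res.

Step 1: enumerate pairs each element with its index:
  (0, 25)
  (1, 20)
  (2, 24)
Therefore res = [(0, 25), (1, 20), (2, 24)].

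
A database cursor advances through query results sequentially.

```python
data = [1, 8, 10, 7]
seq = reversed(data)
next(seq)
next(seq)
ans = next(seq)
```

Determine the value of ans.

Step 1: reversed([1, 8, 10, 7]) gives iterator: [7, 10, 8, 1].
Step 2: First next() = 7, second next() = 10.
Step 3: Third next() = 8.
Therefore ans = 8.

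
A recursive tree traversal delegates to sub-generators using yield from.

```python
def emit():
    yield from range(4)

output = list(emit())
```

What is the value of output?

Step 1: yield from delegates to the iterable, yielding each element.
Step 2: Collected values: [0, 1, 2, 3].
Therefore output = [0, 1, 2, 3].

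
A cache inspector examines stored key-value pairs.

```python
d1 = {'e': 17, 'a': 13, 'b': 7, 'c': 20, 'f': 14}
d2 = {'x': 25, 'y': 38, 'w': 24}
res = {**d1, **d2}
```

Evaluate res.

Step 1: Merge d1 and d2 (d2 values override on key conflicts).
Step 2: d1 has keys ['e', 'a', 'b', 'c', 'f'], d2 has keys ['x', 'y', 'w'].
Therefore res = {'e': 17, 'a': 13, 'b': 7, 'c': 20, 'f': 14, 'x': 25, 'y': 38, 'w': 24}.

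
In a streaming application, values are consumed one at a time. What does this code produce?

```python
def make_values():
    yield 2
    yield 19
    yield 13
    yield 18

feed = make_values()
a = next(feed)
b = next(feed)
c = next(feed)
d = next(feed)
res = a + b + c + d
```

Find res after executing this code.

Step 1: Create generator and consume all values:
  a = next(feed) = 2
  b = next(feed) = 19
  c = next(feed) = 13
  d = next(feed) = 18
Step 2: res = 2 + 19 + 13 + 18 = 52.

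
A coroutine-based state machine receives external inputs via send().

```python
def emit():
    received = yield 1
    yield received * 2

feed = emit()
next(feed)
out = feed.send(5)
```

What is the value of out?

Step 1: next(feed) advances to first yield, producing 1.
Step 2: send(5) resumes, received = 5.
Step 3: yield received * 2 = 5 * 2 = 10.
Therefore out = 10.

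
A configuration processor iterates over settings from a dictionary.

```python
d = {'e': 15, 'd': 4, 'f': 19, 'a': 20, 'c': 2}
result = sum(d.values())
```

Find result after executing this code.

Step 1: d.values() = [15, 4, 19, 20, 2].
Step 2: sum = 60.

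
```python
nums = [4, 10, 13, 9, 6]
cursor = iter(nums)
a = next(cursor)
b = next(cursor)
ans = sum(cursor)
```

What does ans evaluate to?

Step 1: Create iterator over [4, 10, 13, 9, 6].
Step 2: a = next() = 4, b = next() = 10.
Step 3: sum() of remaining [13, 9, 6] = 28.
Therefore ans = 28.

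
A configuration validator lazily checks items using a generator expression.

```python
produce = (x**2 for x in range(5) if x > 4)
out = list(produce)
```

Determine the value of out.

Step 1: For range(5), keep x > 4, then square:
  x=0: 0 <= 4, excluded
  x=1: 1 <= 4, excluded
  x=2: 2 <= 4, excluded
  x=3: 3 <= 4, excluded
  x=4: 4 <= 4, excluded
Therefore out = [].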